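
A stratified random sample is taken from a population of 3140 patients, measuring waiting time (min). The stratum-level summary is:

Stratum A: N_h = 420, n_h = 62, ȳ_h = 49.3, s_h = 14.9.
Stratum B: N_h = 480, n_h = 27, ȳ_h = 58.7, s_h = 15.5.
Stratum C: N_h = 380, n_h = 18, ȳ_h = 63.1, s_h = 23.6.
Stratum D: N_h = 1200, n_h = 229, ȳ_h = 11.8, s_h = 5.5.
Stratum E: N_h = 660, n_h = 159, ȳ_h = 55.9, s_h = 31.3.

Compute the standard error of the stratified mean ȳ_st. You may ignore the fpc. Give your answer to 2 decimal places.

V̂(ȳ_st) = Σ W_h² s_h²/n_h, with W_h = N_h/N and N = 3140:
  stratum A: (420/3140)²·14.9²/62 = 0.0640649
  stratum B: (480/3140)²·15.5²/27 = 0.207933
  stratum C: (380/3140)²·23.6²/18 = 0.453168
  stratum D: (1200/3140)²·5.5²/229 = 0.0192927
  stratum E: (660/3140)²·31.3²/159 = 0.27222
V̂(ȳ_st) = 1.01668
SE(ȳ_st) = √1.01668 = 1.0083

SE(ȳ_st) ≈ 1.01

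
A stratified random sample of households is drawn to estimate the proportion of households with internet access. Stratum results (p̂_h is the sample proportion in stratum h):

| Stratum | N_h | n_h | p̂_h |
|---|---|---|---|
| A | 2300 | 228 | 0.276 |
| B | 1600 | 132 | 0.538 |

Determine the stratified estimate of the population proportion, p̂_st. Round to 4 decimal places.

N = 3900; stratum weights W_h = N_h/N.
p̂_st = Σ W_h p̂_h = (2300·0.276 + 1600·0.538)/3900 = 0.38349

p̂_st ≈ 0.3835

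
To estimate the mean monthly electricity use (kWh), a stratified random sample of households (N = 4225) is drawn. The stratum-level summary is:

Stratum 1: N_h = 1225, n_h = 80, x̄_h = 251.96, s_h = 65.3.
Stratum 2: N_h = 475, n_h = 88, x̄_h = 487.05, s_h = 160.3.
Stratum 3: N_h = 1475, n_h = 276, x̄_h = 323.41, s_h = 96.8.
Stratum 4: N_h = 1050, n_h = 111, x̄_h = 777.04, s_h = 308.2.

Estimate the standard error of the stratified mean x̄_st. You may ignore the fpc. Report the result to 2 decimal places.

SE(x̄_st) ≈ 8.07

V̂(x̄_st) = Σ W_h² s_h²/n_h, with W_h = N_h/N and N = 4225:
  stratum 1: (1225/4225)²·65.3²/80 = 4.4808
  stratum 2: (475/4225)²·160.3²/88 = 3.69078
  stratum 3: (1475/4225)²·96.8²/276 = 4.13783
  stratum 4: (1050/4225)²·308.2²/111 = 52.8527
V̂(x̄_st) = 65.1621
SE(x̄_st) = √65.1621 = 8.07231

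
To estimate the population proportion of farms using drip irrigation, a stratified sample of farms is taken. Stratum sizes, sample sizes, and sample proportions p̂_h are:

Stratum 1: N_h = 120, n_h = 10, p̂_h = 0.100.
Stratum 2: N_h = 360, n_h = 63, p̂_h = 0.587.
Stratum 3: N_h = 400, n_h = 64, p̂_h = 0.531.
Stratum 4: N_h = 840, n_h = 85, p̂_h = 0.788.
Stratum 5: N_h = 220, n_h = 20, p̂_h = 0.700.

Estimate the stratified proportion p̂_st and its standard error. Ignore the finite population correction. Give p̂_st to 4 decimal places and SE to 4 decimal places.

N = 1940; stratum weights W_h = N_h/N.
p̂_st = Σ W_h p̂_h = (120·0.100 + 360·0.587 + 400·0.531 + 840·0.788 + 220·0.700)/1940 = 0.64518
V̂(p̂_st) = Σ W_h² p̂_h(1−p̂_h)/(n_h−1):
  stratum 1: (120/1940)²·0.100·0.900/9 = 3.82612e-05
  stratum 2: (360/1940)²·0.587·0.413/62 = 0.000134647
  stratum 3: (400/1940)²·0.531·0.469/63 = 0.000168052
  stratum 4: (840/1940)²·0.788·0.212/84 = 0.000372853
  stratum 5: (220/1940)²·0.700·0.300/19 = 0.000142137
V̂(p̂_st) = 0.000855951; SE = √V̂ = 0.0292566

p̂_st ≈ 0.6452, SE ≈ 0.0293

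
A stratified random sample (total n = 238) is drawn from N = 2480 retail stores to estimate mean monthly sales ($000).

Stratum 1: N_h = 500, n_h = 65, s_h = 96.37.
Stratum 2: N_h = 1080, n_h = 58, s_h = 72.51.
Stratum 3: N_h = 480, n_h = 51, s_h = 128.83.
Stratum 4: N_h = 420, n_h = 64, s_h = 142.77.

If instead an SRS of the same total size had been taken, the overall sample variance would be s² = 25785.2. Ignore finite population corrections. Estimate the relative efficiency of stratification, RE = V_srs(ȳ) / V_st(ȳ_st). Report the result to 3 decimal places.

V̂(ȳ_st) = Σ W_h² s_h²/n_h, with W_h = N_h/N and N = 2480:
  stratum 1: (500/2480)²·96.37²/65 = 5.80774
  stratum 2: (1080/2480)²·72.51²/58 = 17.1914
  stratum 3: (480/2480)²·128.83²/51 = 12.1911
  stratum 4: (420/2480)²·142.77²/64 = 9.13459
V_st = 44.3249
V_srs = s²/n = 25785.2/238 = 108.341
Relative efficiency = V_srs / V_st = 108.341/44.3249 = 2.4443

RE ≈ 2.444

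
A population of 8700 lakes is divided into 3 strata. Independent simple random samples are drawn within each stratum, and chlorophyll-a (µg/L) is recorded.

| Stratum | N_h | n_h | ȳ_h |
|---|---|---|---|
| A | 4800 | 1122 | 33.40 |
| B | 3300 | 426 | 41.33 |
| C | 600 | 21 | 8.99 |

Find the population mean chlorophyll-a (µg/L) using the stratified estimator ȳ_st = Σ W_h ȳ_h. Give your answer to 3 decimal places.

N = Σ N_h = 8700. Stratum weights W_h = N_h/N.
ȳ_st = (4800·33.40 + 3300·41.33 + 600·8.99) / 8700 = 34.72448

ȳ_st ≈ 34.724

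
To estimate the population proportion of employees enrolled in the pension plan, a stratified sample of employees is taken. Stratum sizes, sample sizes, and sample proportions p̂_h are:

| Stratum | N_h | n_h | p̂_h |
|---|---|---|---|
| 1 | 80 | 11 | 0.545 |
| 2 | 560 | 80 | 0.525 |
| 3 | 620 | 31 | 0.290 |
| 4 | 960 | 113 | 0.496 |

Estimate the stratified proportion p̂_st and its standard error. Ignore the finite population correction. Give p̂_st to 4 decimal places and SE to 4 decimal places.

N = 2220; stratum weights W_h = N_h/N.
p̂_st = Σ W_h p̂_h = (80·0.545 + 560·0.525 + 620·0.290 + 960·0.496)/2220 = 0.44755
V̂(p̂_st) = Σ W_h² p̂_h(1−p̂_h)/(n_h−1):
  stratum 1: (80/2220)²·0.545·0.455/10 = 3.22019e-05
  stratum 2: (560/2220)²·0.525·0.475/79 = 0.000200861
  stratum 3: (620/2220)²·0.290·0.710/30 = 0.000535319
  stratum 4: (960/2220)²·0.496·0.504/112 = 0.000417379
V̂(p̂_st) = 0.00118576; SE = √V̂ = 0.0344349

p̂_st ≈ 0.4475, SE ≈ 0.0344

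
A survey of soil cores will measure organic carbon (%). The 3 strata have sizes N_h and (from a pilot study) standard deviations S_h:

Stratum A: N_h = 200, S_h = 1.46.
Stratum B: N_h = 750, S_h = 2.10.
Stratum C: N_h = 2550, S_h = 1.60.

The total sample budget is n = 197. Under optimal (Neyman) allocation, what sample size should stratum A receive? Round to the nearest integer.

10

Neyman allocation: n_h = n · N_h S_h / Σ N_i S_i, with n = 197.
  stratum A: N_h·S_h = 200·1.46 = 292.00
  stratum B: N_h·S_h = 750·2.10 = 1575.00
  stratum C: N_h·S_h = 2550·1.60 = 4080.00
Σ N_h S_h = 5947.00
n for stratum A = 197·292.00/5947.00 = 9.673 → 10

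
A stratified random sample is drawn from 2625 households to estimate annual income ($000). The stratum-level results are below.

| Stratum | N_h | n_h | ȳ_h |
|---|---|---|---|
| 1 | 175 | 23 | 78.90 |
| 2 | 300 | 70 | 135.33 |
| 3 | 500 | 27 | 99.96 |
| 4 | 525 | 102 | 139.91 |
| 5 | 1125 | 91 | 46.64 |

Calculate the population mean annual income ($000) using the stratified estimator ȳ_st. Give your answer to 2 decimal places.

ȳ_st ≈ 87.74

N = Σ N_h = 2625. Stratum weights W_h = N_h/N.
ȳ_st = (175·78.90 + 300·135.33 + 500·99.96 + 525·139.91 + 1125·46.64) / 2625 = 87.7369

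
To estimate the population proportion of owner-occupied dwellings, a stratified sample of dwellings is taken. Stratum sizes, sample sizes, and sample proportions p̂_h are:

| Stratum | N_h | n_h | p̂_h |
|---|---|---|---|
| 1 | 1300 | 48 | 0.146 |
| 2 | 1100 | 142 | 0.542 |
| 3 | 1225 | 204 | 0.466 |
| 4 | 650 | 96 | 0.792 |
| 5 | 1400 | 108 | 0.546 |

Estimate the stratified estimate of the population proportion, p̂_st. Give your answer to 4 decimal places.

p̂_st ≈ 0.4645

N = 5675; stratum weights W_h = N_h/N.
p̂_st = Σ W_h p̂_h = (1300·0.146 + 1100·0.542 + 1225·0.466 + 650·0.792 + 1400·0.546)/5675 = 0.46450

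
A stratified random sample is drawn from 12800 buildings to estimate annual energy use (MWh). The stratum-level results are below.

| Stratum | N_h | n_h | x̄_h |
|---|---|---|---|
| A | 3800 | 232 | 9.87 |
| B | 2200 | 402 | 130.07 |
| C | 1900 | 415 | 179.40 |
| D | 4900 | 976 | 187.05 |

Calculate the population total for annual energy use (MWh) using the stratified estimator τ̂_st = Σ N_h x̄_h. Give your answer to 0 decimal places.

τ̂_st = Σ N_h x̄_h = 3800·9.87 + 2200·130.07 + 1900·179.40 + 4900·187.05 = 1581065

τ̂_st ≈ 1581065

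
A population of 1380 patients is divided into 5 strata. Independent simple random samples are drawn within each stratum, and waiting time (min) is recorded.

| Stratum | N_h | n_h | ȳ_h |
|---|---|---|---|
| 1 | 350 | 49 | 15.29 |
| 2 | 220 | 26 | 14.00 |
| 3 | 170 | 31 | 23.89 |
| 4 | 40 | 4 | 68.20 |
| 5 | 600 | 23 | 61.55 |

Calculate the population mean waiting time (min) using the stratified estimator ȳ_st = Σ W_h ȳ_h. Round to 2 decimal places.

N = Σ N_h = 1380. Stratum weights W_h = N_h/N.
ȳ_st = (350·15.29 + 220·14.00 + 170·23.89 + 40·68.20 + 600·61.55) / 1380 = 37.7904

ȳ_st ≈ 37.79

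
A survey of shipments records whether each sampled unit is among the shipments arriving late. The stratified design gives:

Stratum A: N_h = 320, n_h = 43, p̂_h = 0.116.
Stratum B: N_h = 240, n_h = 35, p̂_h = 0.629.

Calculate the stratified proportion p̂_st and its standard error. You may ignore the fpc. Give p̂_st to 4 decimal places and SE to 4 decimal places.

p̂_st ≈ 0.3359, SE ≈ 0.0454

N = 560; stratum weights W_h = N_h/N.
p̂_st = Σ W_h p̂_h = (320·0.116 + 240·0.629)/560 = 0.33586
V̂(p̂_st) = Σ W_h² p̂_h(1−p̂_h)/(n_h−1):
  stratum A: (320/560)²·0.116·0.884/42 = 0.000797232
  stratum B: (240/560)²·0.629·0.371/34 = 0.00126064
V̂(p̂_st) = 0.00205788; SE = √V̂ = 0.0453638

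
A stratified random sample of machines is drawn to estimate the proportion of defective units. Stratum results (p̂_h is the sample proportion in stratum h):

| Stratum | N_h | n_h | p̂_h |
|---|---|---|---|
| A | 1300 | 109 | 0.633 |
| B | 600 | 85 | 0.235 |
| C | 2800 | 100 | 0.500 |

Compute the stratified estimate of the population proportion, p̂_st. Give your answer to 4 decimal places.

p̂_st ≈ 0.5030

N = 4700; stratum weights W_h = N_h/N.
p̂_st = Σ W_h p̂_h = (1300·0.633 + 600·0.235 + 2800·0.500)/4700 = 0.50296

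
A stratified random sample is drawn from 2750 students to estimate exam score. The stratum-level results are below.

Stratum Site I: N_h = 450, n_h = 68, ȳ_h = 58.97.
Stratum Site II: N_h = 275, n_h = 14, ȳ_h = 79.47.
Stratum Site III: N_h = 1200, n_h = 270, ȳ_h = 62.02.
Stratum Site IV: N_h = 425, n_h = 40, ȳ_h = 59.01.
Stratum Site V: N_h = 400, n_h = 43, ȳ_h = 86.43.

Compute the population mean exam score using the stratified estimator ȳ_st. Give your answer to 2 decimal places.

N = Σ N_h = 2750. Stratum weights W_h = N_h/N.
ȳ_st = (450·58.97 + 275·79.47 + 1200·62.02 + 425·59.01 + 400·86.43) / 2750 = 66.3513

ȳ_st ≈ 66.35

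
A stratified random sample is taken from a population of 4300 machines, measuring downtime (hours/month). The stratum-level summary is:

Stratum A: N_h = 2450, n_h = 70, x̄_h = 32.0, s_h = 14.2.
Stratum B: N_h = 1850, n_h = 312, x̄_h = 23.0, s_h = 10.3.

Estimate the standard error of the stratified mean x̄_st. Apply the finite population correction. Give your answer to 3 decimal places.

SE(x̄_st) ≈ 0.980

V̂(x̄_st) = Σ W_h² (1 − n_h/N_h) s_h²/n_h, with W_h = N_h/N and N = 4300:
  stratum A: (2450/4300)²·(1 − 70/2450)·14.2²/70 = 0.908416
  stratum B: (1850/4300)²·(1 − 312/1850)·10.3²/312 = 0.0523252
V̂(x̄_st) = 0.960741
SE(x̄_st) = √0.960741 = 0.980174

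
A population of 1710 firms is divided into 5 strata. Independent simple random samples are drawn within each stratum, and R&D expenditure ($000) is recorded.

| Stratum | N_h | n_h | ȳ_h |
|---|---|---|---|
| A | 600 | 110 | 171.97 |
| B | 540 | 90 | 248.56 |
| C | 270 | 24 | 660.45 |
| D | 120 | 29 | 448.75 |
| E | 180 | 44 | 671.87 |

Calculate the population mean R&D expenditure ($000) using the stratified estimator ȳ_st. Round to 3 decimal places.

N = Σ N_h = 1710. Stratum weights W_h = N_h/N.
ȳ_st = (600·171.97 + 540·248.56 + 270·660.45 + 120·448.75 + 180·671.87) / 1710 = 345.32895

ȳ_st ≈ 345.329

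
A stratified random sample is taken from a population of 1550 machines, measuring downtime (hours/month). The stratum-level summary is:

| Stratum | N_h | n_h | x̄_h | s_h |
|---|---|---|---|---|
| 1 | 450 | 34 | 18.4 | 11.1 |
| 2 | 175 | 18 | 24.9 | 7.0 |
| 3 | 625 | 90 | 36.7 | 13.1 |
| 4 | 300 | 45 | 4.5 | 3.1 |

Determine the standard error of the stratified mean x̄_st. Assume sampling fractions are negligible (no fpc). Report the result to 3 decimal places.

V̂(x̄_st) = Σ W_h² s_h²/n_h, with W_h = N_h/N and N = 1550:
  stratum 1: (450/1550)²·11.1²/34 = 0.305442
  stratum 2: (175/1550)²·7.0²/18 = 0.0347005
  stratum 3: (625/1550)²·13.1²/90 = 0.310025
  stratum 4: (300/1550)²·3.1²/45 = 0.008
V̂(x̄_st) = 0.658167
SE(x̄_st) = √0.658167 = 0.811275

SE(x̄_st) ≈ 0.811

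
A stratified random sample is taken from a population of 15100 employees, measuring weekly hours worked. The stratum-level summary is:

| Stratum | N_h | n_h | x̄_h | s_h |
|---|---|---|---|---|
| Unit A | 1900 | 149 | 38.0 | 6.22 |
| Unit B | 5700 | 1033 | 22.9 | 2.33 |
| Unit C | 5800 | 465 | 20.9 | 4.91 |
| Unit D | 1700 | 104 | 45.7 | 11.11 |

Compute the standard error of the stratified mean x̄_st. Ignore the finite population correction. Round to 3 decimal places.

SE(x̄_st) ≈ 0.166

V̂(x̄_st) = Σ W_h² s_h²/n_h, with W_h = N_h/N and N = 15100:
  stratum Unit A: (1900/15100)²·6.22²/149 = 0.004111
  stratum Unit B: (5700/15100)²·2.33²/1033 = 0.000748872
  stratum Unit C: (5800/15100)²·4.91²/465 = 0.00764913
  stratum Unit D: (1700/15100)²·11.11²/104 = 0.0150431
V̂(x̄_st) = 0.0275522
SE(x̄_st) = √0.0275522 = 0.165988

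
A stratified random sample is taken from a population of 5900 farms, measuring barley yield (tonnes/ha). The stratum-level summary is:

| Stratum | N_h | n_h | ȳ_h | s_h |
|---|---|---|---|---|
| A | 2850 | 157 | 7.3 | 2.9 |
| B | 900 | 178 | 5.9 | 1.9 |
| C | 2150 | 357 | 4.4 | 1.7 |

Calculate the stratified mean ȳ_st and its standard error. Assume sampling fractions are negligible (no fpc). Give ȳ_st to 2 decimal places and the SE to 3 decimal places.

ȳ_st ≈ 6.03, SE ≈ 0.119

ȳ_st = Σ W_h ȳ_h = (2850·7.3 + 900·5.9 + 2150·4.4)/5900 = 6.02966
V̂(ȳ_st) = Σ W_h² s_h²/n_h, with W_h = N_h/N and N = 5900:
  stratum A: (2850/5900)²·2.9²/157 = 0.0124992
  stratum B: (900/5900)²·1.9²/178 = 0.00047192
  stratum C: (2150/5900)²·1.7²/357 = 0.00107499
V̂(ȳ_st) = 0.0140461
SE(ȳ_st) = √0.0140461 = 0.118516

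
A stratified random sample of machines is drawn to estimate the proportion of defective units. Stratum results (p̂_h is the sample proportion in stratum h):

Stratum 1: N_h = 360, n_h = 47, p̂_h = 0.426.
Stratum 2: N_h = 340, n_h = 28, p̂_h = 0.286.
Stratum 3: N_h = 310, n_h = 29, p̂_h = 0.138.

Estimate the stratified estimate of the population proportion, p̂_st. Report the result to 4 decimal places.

p̂_st ≈ 0.2905

N = 1010; stratum weights W_h = N_h/N.
p̂_st = Σ W_h p̂_h = (360·0.426 + 340·0.286 + 310·0.138)/1010 = 0.29048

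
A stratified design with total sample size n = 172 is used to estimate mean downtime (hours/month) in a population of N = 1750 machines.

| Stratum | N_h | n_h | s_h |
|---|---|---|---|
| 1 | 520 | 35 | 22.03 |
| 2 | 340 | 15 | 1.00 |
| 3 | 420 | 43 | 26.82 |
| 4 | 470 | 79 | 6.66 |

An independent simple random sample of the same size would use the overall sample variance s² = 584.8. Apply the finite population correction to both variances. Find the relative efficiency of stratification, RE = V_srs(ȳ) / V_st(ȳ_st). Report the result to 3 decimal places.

V̂(ȳ_st) = Σ W_h² (1 − n_h/N_h) s_h²/n_h, with W_h = N_h/N and N = 1750:
  stratum 1: (520/1750)²·(1 − 35/520)·22.03²/35 = 1.1419
  stratum 2: (340/1750)²·(1 − 15/340)·1.00²/15 = 0.00240544
  stratum 3: (420/1750)²·(1 − 43/420)·26.82²/43 = 0.864895
  stratum 4: (470/1750)²·(1 − 79/470)·6.66²/79 = 0.0336915
V_st = 2.0429
V_srs = (1 − 172/1750)·584.8/172 = 3.06583
Relative efficiency = V_srs / V_st = 3.06583/2.0429 = 1.5007

RE ≈ 1.501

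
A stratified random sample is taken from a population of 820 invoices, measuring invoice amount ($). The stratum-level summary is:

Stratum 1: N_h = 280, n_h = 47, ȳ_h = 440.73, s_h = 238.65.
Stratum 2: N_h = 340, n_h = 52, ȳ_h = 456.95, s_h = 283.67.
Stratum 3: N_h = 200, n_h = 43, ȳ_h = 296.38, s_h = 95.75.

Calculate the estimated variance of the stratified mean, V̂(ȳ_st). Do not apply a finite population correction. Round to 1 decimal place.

V̂(ȳ_st) = Σ W_h² s_h²/n_h, with W_h = N_h/N and N = 820:
  stratum 1: (280/820)²·238.65²/47 = 141.291
  stratum 2: (340/820)²·283.67²/52 = 266.044
  stratum 3: (200/820)²·95.75²/43 = 12.6836
V̂(ȳ_st) = 420.018

V̂(ȳ_st) ≈ 420.0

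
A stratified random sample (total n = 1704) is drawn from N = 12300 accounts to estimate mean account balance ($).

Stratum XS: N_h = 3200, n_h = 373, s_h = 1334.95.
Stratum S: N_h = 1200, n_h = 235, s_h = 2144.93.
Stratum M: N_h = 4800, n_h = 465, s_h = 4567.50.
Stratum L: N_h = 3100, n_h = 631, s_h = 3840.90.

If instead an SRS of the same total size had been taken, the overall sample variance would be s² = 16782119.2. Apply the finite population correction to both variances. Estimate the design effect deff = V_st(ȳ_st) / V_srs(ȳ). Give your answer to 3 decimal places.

deff ≈ 0.918

V̂(ȳ_st) = Σ W_h² (1 − n_h/N_h) s_h²/n_h, with W_h = N_h/N and N = 12300:
  stratum XS: (3200/12300)²·(1 − 373/3200)·1334.95²/373 = 285.685
  stratum S: (1200/12300)²·(1 − 235/1200)·2144.93²/235 = 149.85
  stratum M: (4800/12300)²·(1 − 465/4800)·4567.50²/465 = 6170.56
  stratum L: (3100/12300)²·(1 − 631/3100)·3840.90²/631 = 1182.79
V_st = 7788.88
V_srs = (1 − 1704/12300)·16782119.2/1704 = 8484.26
deff = V_st / V_srs = 7788.88/8484.26 = 0.9180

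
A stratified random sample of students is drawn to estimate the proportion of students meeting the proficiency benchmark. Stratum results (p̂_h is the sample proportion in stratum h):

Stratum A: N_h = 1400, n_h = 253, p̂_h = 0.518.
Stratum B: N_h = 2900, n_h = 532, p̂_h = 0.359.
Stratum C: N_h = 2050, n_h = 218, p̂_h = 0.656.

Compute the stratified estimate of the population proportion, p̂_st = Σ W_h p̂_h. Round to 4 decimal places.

N = 6350; stratum weights W_h = N_h/N.
p̂_st = Σ W_h p̂_h = (1400·0.518 + 2900·0.359 + 2050·0.656)/6350 = 0.48994

p̂_st ≈ 0.4899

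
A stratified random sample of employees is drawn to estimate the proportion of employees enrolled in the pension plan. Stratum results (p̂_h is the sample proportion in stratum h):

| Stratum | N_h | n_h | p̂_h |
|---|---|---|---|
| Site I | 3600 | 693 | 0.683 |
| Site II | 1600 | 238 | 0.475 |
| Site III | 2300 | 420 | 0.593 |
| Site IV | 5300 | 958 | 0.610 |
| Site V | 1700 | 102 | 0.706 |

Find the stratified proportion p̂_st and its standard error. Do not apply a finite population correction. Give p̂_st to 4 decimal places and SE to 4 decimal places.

N = 14500; stratum weights W_h = N_h/N.
p̂_st = Σ W_h p̂_h = (3600·0.683 + 1600·0.475 + 2300·0.593 + 5300·0.610 + 1700·0.706)/14500 = 0.62179
V̂(p̂_st) = Σ W_h² p̂_h(1−p̂_h)/(n_h−1):
  stratum Site I: (3600/14500)²·0.683·0.317/692 = 1.9286e-05
  stratum Site II: (1600/14500)²·0.475·0.525/237 = 1.28118e-05
  stratum Site III: (2300/14500)²·0.593·0.407/419 = 1.44929e-05
  stratum Site IV: (5300/14500)²·0.610·0.390/957 = 3.32122e-05
  stratum Site V: (1700/14500)²·0.706·0.294/101 = 2.82483e-05
V̂(p̂_st) = 0.000108051; SE = √V̂ = 0.0103948

p̂_st ≈ 0.6218, SE ≈ 0.0104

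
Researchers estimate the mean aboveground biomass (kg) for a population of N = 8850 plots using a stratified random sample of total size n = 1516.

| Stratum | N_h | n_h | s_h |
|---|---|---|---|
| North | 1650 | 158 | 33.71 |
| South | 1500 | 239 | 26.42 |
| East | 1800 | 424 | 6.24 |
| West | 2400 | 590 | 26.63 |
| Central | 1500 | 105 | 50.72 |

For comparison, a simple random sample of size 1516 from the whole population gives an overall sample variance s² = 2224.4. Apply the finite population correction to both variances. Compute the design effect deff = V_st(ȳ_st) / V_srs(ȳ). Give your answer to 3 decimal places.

deff ≈ 0.839

V̂(ȳ_st) = Σ W_h² (1 − n_h/N_h) s_h²/n_h, with W_h = N_h/N and N = 8850:
  stratum North: (1650/8850)²·(1 − 158/1650)·33.71²/158 = 0.226062
  stratum South: (1500/8850)²·(1 − 239/1500)·26.42²/239 = 0.0705322
  stratum East: (1800/8850)²·(1 − 424/1800)·6.24²/424 = 0.00290407
  stratum West: (2400/8850)²·(1 − 590/2400)·26.63²/590 = 0.0666643
  stratum Central: (1500/8850)²·(1 − 105/1500)·50.72²/105 = 0.654558
V_st = 1.02072
V_srs = (1 − 1516/8850)·2224.4/1516 = 1.21594
deff = V_st / V_srs = 1.02072/1.21594 = 0.8395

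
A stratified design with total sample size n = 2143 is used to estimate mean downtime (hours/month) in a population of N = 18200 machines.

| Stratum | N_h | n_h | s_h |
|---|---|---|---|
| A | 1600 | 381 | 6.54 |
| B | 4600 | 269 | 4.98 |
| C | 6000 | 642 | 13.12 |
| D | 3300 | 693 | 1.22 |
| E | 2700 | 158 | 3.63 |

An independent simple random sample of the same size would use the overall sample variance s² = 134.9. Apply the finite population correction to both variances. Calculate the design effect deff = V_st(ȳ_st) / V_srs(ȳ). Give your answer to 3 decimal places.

V̂(ȳ_st) = Σ W_h² (1 − n_h/N_h) s_h²/n_h, with W_h = N_h/N and N = 18200:
  stratum A: (1600/18200)²·(1 − 381/1600)·6.54²/381 = 0.000661015
  stratum B: (4600/18200)²·(1 − 269/4600)·4.98²/269 = 0.0055451
  stratum C: (6000/18200)²·(1 − 642/6000)·13.12²/642 = 0.0260222
  stratum D: (3300/18200)²·(1 − 693/3300)·1.22²/693 = 5.57826e-05
  stratum E: (2700/18200)²·(1 − 158/2700)·3.63²/158 = 0.00172804
V_st = 0.0340121
V_srs = (1 − 2143/18200)·134.9/2143 = 0.055537
deff = V_st / V_srs = 0.0340121/0.055537 = 0.6124

deff ≈ 0.612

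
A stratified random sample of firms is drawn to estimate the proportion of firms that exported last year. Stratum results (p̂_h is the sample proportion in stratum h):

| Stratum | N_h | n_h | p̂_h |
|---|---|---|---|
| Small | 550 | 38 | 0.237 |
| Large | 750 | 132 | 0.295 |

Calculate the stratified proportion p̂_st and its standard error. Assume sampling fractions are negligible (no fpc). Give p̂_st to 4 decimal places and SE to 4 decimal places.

p̂_st ≈ 0.2705, SE ≈ 0.0375

N = 1300; stratum weights W_h = N_h/N.
p̂_st = Σ W_h p̂_h = (550·0.237 + 750·0.295)/1300 = 0.27046
V̂(p̂_st) = Σ W_h² p̂_h(1−p̂_h)/(n_h−1):
  stratum Small: (550/1300)²·0.237·0.763/37 = 0.000874802
  stratum Large: (750/1300)²·0.295·0.705/131 = 0.000528416
V̂(p̂_st) = 0.00140322; SE = √V̂ = 0.0374595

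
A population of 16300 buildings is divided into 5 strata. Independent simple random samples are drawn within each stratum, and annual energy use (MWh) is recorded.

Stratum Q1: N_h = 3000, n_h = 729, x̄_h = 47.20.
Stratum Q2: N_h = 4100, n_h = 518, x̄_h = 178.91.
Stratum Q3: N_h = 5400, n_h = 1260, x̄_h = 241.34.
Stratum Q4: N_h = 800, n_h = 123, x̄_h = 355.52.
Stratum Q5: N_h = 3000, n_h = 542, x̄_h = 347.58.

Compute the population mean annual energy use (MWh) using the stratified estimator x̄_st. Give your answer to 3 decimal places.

x̄_st ≈ 215.063

N = Σ N_h = 16300. Stratum weights W_h = N_h/N.
x̄_st = (3000·47.20 + 4100·178.91 + 5400·241.34 + 800·355.52 + 3000·347.58) / 16300 = 215.06276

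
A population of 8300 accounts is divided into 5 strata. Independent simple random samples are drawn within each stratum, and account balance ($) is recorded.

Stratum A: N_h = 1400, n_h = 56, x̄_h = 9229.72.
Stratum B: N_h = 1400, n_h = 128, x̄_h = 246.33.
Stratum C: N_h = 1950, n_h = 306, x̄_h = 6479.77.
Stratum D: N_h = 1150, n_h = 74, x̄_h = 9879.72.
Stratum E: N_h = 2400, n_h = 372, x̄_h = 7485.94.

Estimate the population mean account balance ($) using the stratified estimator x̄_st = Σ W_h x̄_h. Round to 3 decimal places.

x̄_st ≈ 6654.212

N = Σ N_h = 8300. Stratum weights W_h = N_h/N.
x̄_st = (1400·9229.72 + 1400·246.33 + 1950·6479.77 + 1150·9879.72 + 2400·7485.94) / 8300 = 6654.21151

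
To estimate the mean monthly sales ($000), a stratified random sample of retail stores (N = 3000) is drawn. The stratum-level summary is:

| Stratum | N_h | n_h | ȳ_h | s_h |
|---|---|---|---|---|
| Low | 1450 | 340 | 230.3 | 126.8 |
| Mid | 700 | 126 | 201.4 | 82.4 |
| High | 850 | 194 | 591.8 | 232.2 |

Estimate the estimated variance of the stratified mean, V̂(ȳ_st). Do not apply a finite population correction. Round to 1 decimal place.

V̂(ȳ_st) ≈ 36.3

V̂(ȳ_st) = Σ W_h² s_h²/n_h, with W_h = N_h/N and N = 3000:
  stratum Low: (1450/3000)²·126.8²/340 = 11.0472
  stratum Mid: (700/3000)²·82.4²/126 = 2.93385
  stratum High: (850/3000)²·232.2²/194 = 22.3109
V̂(ȳ_st) = 36.292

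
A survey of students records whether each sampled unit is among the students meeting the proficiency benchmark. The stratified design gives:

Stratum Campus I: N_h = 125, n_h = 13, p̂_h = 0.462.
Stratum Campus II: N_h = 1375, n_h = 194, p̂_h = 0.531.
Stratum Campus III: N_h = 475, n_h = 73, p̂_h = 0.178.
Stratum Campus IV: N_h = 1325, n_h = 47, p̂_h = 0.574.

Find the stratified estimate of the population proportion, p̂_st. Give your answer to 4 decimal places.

p̂_st ≈ 0.4948

N = 3300; stratum weights W_h = N_h/N.
p̂_st = Σ W_h p̂_h = (125·0.462 + 1375·0.531 + 475·0.178 + 1325·0.574)/3300 = 0.49484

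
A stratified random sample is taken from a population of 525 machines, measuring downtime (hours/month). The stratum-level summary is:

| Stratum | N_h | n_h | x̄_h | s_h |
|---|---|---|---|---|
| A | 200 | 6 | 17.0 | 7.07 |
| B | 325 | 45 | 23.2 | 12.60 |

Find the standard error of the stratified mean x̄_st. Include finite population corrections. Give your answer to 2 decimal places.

SE(x̄_st) ≈ 1.53

V̂(x̄_st) = Σ W_h² (1 − n_h/N_h) s_h²/n_h, with W_h = N_h/N and N = 525:
  stratum A: (200/525)²·(1 − 6/200)·7.07²/6 = 1.17274
  stratum B: (325/525)²·(1 − 45/325)·12.60²/45 = 1.1648
V̂(x̄_st) = 2.33754
SE(x̄_st) = √2.33754 = 1.5289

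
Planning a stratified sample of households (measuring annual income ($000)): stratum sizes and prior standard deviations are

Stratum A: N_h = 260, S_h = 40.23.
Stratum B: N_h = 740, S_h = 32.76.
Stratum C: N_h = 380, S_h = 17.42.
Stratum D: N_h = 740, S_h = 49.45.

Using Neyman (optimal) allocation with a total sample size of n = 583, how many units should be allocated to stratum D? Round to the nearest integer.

274

Neyman allocation: n_h = n · N_h S_h / Σ N_i S_i, with n = 583.
  stratum A: N_h·S_h = 260·40.23 = 10459.80
  stratum B: N_h·S_h = 740·32.76 = 24242.40
  stratum C: N_h·S_h = 380·17.42 = 6619.60
  stratum D: N_h·S_h = 740·49.45 = 36593.00
Σ N_h S_h = 77914.80
n for stratum D = 583·36593.00/77914.80 = 273.808 → 274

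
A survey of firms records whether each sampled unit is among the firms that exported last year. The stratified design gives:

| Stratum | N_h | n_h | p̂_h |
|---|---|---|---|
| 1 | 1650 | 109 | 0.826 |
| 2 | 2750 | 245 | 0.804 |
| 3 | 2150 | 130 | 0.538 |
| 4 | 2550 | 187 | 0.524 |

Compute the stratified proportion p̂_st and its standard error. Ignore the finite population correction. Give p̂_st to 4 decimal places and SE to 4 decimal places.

N = 9100; stratum weights W_h = N_h/N.
p̂_st = Σ W_h p̂_h = (1650·0.826 + 2750·0.804 + 2150·0.538 + 2550·0.524)/9100 = 0.66668
V̂(p̂_st) = Σ W_h² p̂_h(1−p̂_h)/(n_h−1):
  stratum 1: (1650/9100)²·0.826·0.174/108 = 4.37513e-05
  stratum 2: (2750/9100)²·0.804·0.196/244 = 5.898e-05
  stratum 3: (2150/9100)²·0.538·0.462/129 = 0.000107555
  stratum 4: (2550/9100)²·0.524·0.476/186 = 0.000105299
V̂(p̂_st) = 0.000315584; SE = √V̂ = 0.0177647

p̂_st ≈ 0.6667, SE ≈ 0.0178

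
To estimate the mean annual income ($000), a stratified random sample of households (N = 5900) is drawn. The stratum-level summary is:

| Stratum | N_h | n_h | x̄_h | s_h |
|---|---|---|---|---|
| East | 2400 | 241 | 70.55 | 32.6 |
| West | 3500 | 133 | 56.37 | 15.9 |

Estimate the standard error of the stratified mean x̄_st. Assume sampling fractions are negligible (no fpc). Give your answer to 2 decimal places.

V̂(x̄_st) = Σ W_h² s_h²/n_h, with W_h = N_h/N and N = 5900:
  stratum East: (2400/5900)²·32.6²/241 = 0.729687
  stratum West: (3500/5900)²·15.9²/133 = 0.668921
V̂(x̄_st) = 1.39861
SE(x̄_st) = √1.39861 = 1.18263

SE(x̄_st) ≈ 1.18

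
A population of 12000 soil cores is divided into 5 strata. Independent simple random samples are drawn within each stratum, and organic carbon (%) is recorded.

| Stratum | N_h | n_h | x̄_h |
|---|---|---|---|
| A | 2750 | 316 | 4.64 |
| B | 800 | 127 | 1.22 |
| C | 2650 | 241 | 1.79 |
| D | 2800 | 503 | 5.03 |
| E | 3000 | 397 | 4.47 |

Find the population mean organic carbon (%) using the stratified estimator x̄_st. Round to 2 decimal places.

N = Σ N_h = 12000. Stratum weights W_h = N_h/N.
x̄_st = (2750·4.64 + 800·1.22 + 2650·1.79 + 2800·5.03 + 3000·4.47) / 12000 = 3.8311

x̄_st ≈ 3.83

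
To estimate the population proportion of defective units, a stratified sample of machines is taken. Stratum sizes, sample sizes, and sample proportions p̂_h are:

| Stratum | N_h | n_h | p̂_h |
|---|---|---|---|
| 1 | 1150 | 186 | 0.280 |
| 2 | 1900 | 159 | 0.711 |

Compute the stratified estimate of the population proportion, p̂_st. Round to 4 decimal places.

p̂_st ≈ 0.5485

N = 3050; stratum weights W_h = N_h/N.
p̂_st = Σ W_h p̂_h = (1150·0.280 + 1900·0.711)/3050 = 0.54849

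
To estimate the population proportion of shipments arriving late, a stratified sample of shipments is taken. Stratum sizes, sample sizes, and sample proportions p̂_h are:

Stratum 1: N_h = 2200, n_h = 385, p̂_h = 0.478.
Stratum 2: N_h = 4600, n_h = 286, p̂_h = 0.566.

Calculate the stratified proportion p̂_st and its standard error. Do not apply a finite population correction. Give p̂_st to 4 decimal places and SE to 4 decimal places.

N = 6800; stratum weights W_h = N_h/N.
p̂_st = Σ W_h p̂_h = (2200·0.478 + 4600·0.566)/6800 = 0.53753
V̂(p̂_st) = Σ W_h² p̂_h(1−p̂_h)/(n_h−1):
  stratum 1: (2200/6800)²·0.478·0.522/384 = 6.80134e-05
  stratum 2: (4600/6800)²·0.566·0.434/285 = 0.00039442
V̂(p̂_st) = 0.000462434; SE = √V̂ = 0.0215043

p̂_st ≈ 0.5375, SE ≈ 0.0215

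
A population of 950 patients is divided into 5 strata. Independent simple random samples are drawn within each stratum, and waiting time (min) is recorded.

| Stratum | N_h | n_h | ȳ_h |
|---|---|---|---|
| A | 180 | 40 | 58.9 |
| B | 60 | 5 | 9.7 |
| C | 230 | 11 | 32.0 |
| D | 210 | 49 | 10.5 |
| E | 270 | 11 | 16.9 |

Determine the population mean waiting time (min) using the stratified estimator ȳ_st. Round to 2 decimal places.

N = Σ N_h = 950. Stratum weights W_h = N_h/N.
ȳ_st = (180·58.9 + 60·9.7 + 230·32.0 + 210·10.5 + 270·16.9) / 950 = 26.6442

ȳ_st ≈ 26.64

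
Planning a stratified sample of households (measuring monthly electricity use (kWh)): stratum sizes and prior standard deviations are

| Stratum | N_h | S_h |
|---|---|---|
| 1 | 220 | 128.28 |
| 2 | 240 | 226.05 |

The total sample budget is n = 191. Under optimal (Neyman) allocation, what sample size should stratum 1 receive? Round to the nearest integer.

Neyman allocation: n_h = n · N_h S_h / Σ N_i S_i, with n = 191.
  stratum 1: N_h·S_h = 220·128.28 = 28221.60
  stratum 2: N_h·S_h = 240·226.05 = 54252.00
Σ N_h S_h = 82473.60
n for stratum 1 = 191·28221.60/82473.60 = 65.358 → 65

65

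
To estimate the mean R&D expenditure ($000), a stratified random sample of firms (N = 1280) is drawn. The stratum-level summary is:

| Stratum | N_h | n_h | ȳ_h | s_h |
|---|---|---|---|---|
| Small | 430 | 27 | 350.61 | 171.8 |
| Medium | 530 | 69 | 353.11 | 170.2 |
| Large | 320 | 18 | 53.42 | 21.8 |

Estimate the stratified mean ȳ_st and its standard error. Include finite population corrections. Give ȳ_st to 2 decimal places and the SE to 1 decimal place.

ȳ_st ≈ 277.35, SE ≈ 13.4

ȳ_st = Σ W_h ȳ_h = (430·350.61 + 530·353.11 + 320·53.42)/1280 = 277.34766
V̂(ȳ_st) = Σ W_h² (1 − n_h/N_h) s_h²/n_h, with W_h = N_h/N and N = 1280:
  stratum Small: (430/1280)²·(1 − 27/430)·171.8²/27 = 115.621
  stratum Medium: (530/1280)²·(1 − 69/530)·170.2²/69 = 62.6076
  stratum Large: (320/1280)²·(1 − 18/320)·21.8²/18 = 1.55732
V̂(ȳ_st) = 179.786
SE(ȳ_st) = √179.786 = 13.4084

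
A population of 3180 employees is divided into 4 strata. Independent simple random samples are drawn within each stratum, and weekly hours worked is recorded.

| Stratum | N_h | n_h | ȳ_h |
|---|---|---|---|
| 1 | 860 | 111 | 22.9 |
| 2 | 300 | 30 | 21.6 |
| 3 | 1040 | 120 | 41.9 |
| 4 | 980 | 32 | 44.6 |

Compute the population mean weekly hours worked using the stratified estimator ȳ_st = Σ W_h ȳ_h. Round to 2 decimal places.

ȳ_st ≈ 35.68

N = Σ N_h = 3180. Stratum weights W_h = N_h/N.
ȳ_st = (860·22.9 + 300·21.6 + 1040·41.9 + 980·44.6) / 3180 = 35.6786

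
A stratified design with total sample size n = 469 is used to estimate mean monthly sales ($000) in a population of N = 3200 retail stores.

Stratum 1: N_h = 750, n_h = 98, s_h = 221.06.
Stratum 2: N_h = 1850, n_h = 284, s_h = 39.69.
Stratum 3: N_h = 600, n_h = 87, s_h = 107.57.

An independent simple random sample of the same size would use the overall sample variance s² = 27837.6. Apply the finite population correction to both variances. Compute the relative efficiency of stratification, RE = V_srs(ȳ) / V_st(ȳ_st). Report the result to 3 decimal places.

V̂(ȳ_st) = Σ W_h² (1 − n_h/N_h) s_h²/n_h, with W_h = N_h/N and N = 3200:
  stratum 1: (750/3200)²·(1 − 98/750)·221.06²/98 = 23.8124
  stratum 2: (1850/3200)²·(1 − 284/1850)·39.69²/284 = 1.56931
  stratum 3: (600/3200)²·(1 − 87/600)·107.57²/87 = 3.9979
V_st = 29.3796
V_srs = (1 − 469/3200)·27837.6/469 = 50.656
Relative efficiency = V_srs / V_st = 50.656/29.3796 = 1.7242

RE ≈ 1.724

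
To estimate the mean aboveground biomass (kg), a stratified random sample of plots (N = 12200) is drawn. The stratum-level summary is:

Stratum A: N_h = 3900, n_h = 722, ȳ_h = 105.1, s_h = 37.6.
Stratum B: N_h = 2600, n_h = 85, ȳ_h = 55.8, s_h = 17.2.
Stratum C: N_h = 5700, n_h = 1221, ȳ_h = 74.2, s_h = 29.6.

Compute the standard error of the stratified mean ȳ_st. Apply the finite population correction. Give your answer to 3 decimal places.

V̂(ȳ_st) = Σ W_h² (1 − n_h/N_h) s_h²/n_h, with W_h = N_h/N and N = 12200:
  stratum A: (3900/12200)²·(1 − 722/3900)·37.6²/722 = 0.163056
  stratum B: (2600/12200)²·(1 − 85/2600)·17.2²/85 = 0.152908
  stratum C: (5700/12200)²·(1 − 1221/5700)·29.6²/1221 = 0.123085
V̂(ȳ_st) = 0.439049
SE(ȳ_st) = √0.439049 = 0.662607

SE(ȳ_st) ≈ 0.663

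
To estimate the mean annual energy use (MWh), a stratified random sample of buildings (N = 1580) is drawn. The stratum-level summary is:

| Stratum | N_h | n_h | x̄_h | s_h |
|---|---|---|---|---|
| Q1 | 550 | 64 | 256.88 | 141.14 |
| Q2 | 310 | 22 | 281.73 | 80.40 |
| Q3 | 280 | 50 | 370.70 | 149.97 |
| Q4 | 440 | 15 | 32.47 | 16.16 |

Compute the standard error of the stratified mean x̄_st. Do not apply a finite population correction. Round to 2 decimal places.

SE(x̄_st) ≈ 8.03

V̂(x̄_st) = Σ W_h² s_h²/n_h, with W_h = N_h/N and N = 1580:
  stratum Q1: (550/1580)²·141.14²/64 = 37.7165
  stratum Q2: (310/1580)²·80.40²/22 = 11.3109
  stratum Q3: (280/1580)²·149.97²/50 = 14.1267
  stratum Q4: (440/1580)²·16.16²/15 = 1.35015
V̂(x̄_st) = 64.5043
SE(x̄_st) = √64.5043 = 8.03146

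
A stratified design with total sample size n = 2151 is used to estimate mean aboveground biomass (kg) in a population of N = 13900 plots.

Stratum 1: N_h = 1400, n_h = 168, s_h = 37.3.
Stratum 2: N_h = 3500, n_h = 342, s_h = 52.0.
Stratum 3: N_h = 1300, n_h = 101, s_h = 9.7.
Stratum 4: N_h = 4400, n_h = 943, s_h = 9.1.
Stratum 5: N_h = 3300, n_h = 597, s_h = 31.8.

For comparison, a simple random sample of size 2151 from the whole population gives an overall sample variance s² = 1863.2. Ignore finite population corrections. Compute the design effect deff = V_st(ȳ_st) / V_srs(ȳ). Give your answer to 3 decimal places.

V̂(ȳ_st) = Σ W_h² s_h²/n_h, with W_h = N_h/N and N = 13900:
  stratum 1: (1400/13900)²·37.3²/168 = 0.0840107
  stratum 2: (3500/13900)²·52.0²/342 = 0.501288
  stratum 3: (1300/13900)²·9.7²/101 = 0.00814853
  stratum 4: (4400/13900)²·9.1²/943 = 0.00879927
  stratum 5: (3300/13900)²·31.8²/597 = 0.0954725
V_st = 0.697719
V_srs = s²/n = 1863.2/2151 = 0.866202
deff = V_st / V_srs = 0.697719/0.866202 = 0.8055

deff ≈ 0.805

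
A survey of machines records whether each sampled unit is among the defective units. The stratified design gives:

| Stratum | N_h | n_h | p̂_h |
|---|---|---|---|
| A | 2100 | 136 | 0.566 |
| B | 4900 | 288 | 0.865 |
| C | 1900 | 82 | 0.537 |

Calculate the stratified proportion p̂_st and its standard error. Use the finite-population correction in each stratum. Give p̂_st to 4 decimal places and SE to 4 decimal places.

N = 8900; stratum weights W_h = N_h/N.
p̂_st = Σ W_h p̂_h = (2100·0.566 + 4900·0.865 + 1900·0.537)/8900 = 0.72443
V̂(p̂_st) = Σ W_h² (1 − n_h/N_h) p̂_h(1−p̂_h)/(n_h−1):
  stratum A: (2100/8900)²·(1 − 136/2100)·0.566·0.434/135 = 9.47443e-05
  stratum B: (4900/8900)²·(1 − 288/4900)·0.865·0.135/287 = 0.000116084
  stratum C: (1900/8900)²·(1 − 82/1900)·0.537·0.463/81 = 0.000133856
V̂(p̂_st) = 0.000344685; SE = √V̂ = 0.0185657

p̂_st ≈ 0.7244, SE ≈ 0.0186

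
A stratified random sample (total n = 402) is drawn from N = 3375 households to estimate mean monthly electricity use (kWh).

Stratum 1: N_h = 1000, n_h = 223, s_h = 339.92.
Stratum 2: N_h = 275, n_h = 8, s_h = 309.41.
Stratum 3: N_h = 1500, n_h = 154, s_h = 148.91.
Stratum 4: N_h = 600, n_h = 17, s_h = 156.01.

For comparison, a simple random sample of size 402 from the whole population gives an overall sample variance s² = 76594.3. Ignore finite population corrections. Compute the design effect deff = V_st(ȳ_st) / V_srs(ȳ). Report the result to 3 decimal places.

V̂(ȳ_st) = Σ W_h² s_h²/n_h, with W_h = N_h/N and N = 3375:
  stratum 1: (1000/3375)²·339.92²/223 = 45.4884
  stratum 2: (275/3375)²·309.41²/8 = 79.4505
  stratum 3: (1500/3375)²·148.91²/154 = 28.4421
  stratum 4: (600/3375)²·156.01²/17 = 45.2492
V_st = 198.63
V_srs = s²/n = 76594.3/402 = 190.533
deff = V_st / V_srs = 198.63/190.533 = 1.0425

deff ≈ 1.042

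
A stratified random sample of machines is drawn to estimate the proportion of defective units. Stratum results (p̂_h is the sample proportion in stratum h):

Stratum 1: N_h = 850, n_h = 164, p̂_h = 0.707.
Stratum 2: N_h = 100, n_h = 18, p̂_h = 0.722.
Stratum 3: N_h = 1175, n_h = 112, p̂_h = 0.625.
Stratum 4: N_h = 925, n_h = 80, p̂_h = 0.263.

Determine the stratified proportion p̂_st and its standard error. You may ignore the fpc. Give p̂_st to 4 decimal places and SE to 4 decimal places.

p̂_st ≈ 0.5412, SE ≈ 0.0255

N = 3050; stratum weights W_h = N_h/N.
p̂_st = Σ W_h p̂_h = (850·0.707 + 100·0.722 + 1175·0.625 + 925·0.263)/3050 = 0.54125
V̂(p̂_st) = Σ W_h² p̂_h(1−p̂_h)/(n_h−1):
  stratum 1: (850/3050)²·0.707·0.293/163 = 9.87046e-05
  stratum 2: (100/3050)²·0.722·0.278/17 = 1.26921e-05
  stratum 3: (1175/3050)²·0.625·0.375/111 = 0.000313375
  stratum 4: (925/3050)²·0.263·0.737/79 = 0.000225673
V̂(p̂_st) = 0.000650445; SE = √V̂ = 0.0255038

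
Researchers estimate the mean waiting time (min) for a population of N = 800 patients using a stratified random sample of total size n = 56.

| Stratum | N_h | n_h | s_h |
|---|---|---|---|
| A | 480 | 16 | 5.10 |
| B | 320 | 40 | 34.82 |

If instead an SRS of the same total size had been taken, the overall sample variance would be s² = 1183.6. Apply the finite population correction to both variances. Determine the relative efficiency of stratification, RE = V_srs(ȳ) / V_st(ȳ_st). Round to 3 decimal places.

RE ≈ 4.087

V̂(ȳ_st) = Σ W_h² (1 − n_h/N_h) s_h²/n_h, with W_h = N_h/N and N = 800:
  stratum A: (480/800)²·(1 − 16/480)·5.10²/16 = 0.565717
  stratum B: (320/800)²·(1 − 40/320)·34.82²/40 = 4.24351
V_st = 4.80923
V_srs = (1 − 56/800)·1183.6/56 = 19.6562
Relative efficiency = V_srs / V_st = 19.6562/4.80923 = 4.0872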